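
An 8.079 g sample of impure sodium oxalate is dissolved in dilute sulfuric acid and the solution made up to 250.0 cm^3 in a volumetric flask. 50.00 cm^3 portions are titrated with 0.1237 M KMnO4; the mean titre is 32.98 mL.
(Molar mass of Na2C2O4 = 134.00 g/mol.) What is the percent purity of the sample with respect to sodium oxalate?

2 MnO4^- + 5 C2O4^2- + 16 H^+ → 2 Mn^2+ + 10 CO2 + 8 H2O
n(KMnO4) per titration = 0.03298 × 0.1237 = 4.080 × 10^-3 mol
From the 5:2 ratio, n(Na2C2O4) in each aliquot = 5/2 × 4.080 × 10^-3 = 0.01020 mol
n(Na2C2O4) in the whole flask = 0.01020 × 250.0/50.00 = 0.05100 mol
mass of Na2C2O4 = 0.05100 × 134.00 = 6.833 g
% Na2C2O4 = 6.833 / 8.079 × 100 = 84.58 %

84.58 %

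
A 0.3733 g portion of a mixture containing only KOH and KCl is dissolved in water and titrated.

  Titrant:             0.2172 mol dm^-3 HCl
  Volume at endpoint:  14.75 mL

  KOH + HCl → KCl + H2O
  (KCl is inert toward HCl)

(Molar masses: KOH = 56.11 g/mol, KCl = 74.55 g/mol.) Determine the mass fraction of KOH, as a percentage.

48.15 %

n(HCl) = 0.01475 × 0.2172 = 3.204 × 10^-3 mol
Let x = n(KOH), y = n(KCl).
Titrant: 1x = 3.204 × 10^-3;  mass: 56.11x + 74.55y = 0.3733
Solving, x = 3.204 × 10^-3 mol, y = 2.596 × 10^-3 mol
mass of KOH = 3.204 × 10^-3 × 56.11 = 0.1798 g
% KOH = 0.1798 / 0.3733 × 100 = 48.15 %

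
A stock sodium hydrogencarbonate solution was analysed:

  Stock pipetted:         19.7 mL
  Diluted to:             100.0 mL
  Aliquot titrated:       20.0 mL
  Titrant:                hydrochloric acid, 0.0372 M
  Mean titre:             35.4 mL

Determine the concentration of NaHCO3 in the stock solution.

0.334 M

NaHCO3 + HCl → NaCl + H2O + CO2
n(HCl) = 0.0354 × 0.0372 = 1.32 × 10^-3 mol
n(NaHCO3) in the aliquot = 1.32 × 10^-3 mol (1:1 ratio)
[NaHCO3]_dilute = 1.32 × 10^-3 / 0.0200 = 0.0658 mol/L
Dilution factor = 100.0 / 19.7 = 5.076
[NaHCO3]_stock = 0.0658 × 5.076 = 0.334 mol/L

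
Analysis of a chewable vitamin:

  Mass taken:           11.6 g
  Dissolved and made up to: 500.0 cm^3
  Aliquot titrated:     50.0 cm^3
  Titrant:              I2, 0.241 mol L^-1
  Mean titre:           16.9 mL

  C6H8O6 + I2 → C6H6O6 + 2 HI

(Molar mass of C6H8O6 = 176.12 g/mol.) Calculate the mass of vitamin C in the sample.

7.17 g

n(I2) per titration = 0.0169 × 0.241 = 4.07 × 10^-3 mol
n(C6H8O6) in each aliquot = 4.07 × 10^-3 mol (1:1 ratio)
n(C6H8O6) in the whole flask = 4.07 × 10^-3 × 500.0/50.0 = 0.0407 mol
mass of C6H8O6 = 0.0407 × 176.12 = 7.17 g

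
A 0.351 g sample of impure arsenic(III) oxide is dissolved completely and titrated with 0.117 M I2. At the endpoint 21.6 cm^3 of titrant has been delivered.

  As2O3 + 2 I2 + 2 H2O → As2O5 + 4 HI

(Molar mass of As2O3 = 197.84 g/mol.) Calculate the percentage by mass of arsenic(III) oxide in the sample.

n(I2) = 0.0216 L × 0.117 mol/L = 2.53 × 10^-3 mol
From the 1:2 ratio, n(As2O3) = 1/2 × 2.53 × 10^-3 = 1.26 × 10^-3 mol
mass of As2O3 = 1.26 × 10^-3 × 197.84 g/mol = 0.250 g
% As2O3 = 0.250 / 0.351 × 100 = 71.2 %

71.2 %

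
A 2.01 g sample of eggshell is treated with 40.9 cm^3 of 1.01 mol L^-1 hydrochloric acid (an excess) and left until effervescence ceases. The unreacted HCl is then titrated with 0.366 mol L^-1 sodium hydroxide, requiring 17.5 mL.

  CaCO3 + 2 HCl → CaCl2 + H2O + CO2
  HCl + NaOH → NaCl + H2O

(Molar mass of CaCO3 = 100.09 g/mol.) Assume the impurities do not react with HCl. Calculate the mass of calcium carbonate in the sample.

1.75 g

n(HCl) added = 0.0409 × 1.01 = 0.0413 mol
n(NaOH) used in back-titration = 0.0175 × 0.366 = 6.41 × 10^-3 mol
n(HCl) left over = 6.41 × 10^-3 mol (1:1 ratio)
n(HCl) consumed by analyte = 0.0413 − 6.41 × 10^-3 = 0.0349 mol
From the 1:2 ratio, n(CaCO3) = 1/2 × 0.0349 = 0.0175 mol
mass of CaCO3 = 0.0175 × 100.09 = 1.75 g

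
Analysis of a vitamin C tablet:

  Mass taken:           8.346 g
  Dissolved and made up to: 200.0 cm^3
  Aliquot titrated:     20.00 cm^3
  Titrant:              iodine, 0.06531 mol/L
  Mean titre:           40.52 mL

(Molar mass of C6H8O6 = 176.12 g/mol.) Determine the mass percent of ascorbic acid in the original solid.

55.84 %

C6H8O6 + I2 → C6H6O6 + 2 HI
n(I2) per titration = 0.04052 × 0.06531 = 2.646 × 10^-3 mol
n(C6H8O6) in each aliquot = 2.646 × 10^-3 mol (1:1 ratio)
n(C6H8O6) in the whole flask = 2.646 × 10^-3 × 200.0/20.00 = 0.02646 mol
mass of C6H8O6 = 0.02646 × 176.12 = 4.661 g
% C6H8O6 = 4.661 / 8.346 × 100 = 55.84 %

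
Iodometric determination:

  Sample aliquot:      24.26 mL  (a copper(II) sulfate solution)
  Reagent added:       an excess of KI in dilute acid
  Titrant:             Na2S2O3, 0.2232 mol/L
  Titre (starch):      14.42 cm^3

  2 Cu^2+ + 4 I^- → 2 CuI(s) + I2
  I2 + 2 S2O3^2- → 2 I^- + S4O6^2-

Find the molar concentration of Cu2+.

0.1327 mol/L

n(S2O3^2-) = 0.01442 × 0.2232 = 3.219 × 10^-3 mol
n(I2) = n(S2O3^2-)/2 = 1.609 × 10^-3 mol
From the 2:1 ratio, n(Cu2+) in the aliquot = 2/1 × 1.609 × 10^-3 = 3.219 × 10^-3 mol
[Cu2+] = 3.219 × 10^-3 / 0.02426 = 0.1327 mol/L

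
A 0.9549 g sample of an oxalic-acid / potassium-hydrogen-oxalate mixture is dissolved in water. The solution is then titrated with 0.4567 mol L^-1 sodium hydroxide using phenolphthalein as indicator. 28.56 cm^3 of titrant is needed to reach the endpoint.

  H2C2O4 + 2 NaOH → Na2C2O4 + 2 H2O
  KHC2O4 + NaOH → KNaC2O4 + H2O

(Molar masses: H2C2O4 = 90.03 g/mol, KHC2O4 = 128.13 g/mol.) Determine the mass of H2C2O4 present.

0.3880 g

n(NaOH) = 0.02856 × 0.4567 = 0.01304 mol
Let x = n(H2C2O4), y = n(KHC2O4).
Titrant: 2x + 1y = 0.01304;  mass: 90.03x + 128.13y = 0.9549
Solving, x = 4.309 × 10^-3 mol, y = 4.425 × 10^-3 mol
mass of H2C2O4 = 4.309 × 10^-3 × 90.03 = 0.3880 g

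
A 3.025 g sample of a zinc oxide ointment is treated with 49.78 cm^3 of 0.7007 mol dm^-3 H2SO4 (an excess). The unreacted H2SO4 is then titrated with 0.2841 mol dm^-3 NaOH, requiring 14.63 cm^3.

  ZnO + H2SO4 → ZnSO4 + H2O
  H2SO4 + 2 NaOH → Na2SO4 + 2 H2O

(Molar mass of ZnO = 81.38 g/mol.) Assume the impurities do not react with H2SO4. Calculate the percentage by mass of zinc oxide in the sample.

88.25 %

n(H2SO4) added = 0.04978 × 0.7007 = 0.03488 mol
n(NaOH) used in back-titration = 0.01463 × 0.2841 = 4.156 × 10^-3 mol
From the 1:2 ratio, n(H2SO4) left over = 1/2 × 4.156 × 10^-3 = 2.078 × 10^-3 mol
n(H2SO4) consumed by analyte = 0.03488 − 2.078 × 10^-3 = 0.03280 mol
n(ZnO) = 0.03280 mol (1:1 ratio)
mass of ZnO = 0.03280 × 81.38 = 2.669 g
% ZnO = 2.669 / 3.025 × 100 = 88.25 %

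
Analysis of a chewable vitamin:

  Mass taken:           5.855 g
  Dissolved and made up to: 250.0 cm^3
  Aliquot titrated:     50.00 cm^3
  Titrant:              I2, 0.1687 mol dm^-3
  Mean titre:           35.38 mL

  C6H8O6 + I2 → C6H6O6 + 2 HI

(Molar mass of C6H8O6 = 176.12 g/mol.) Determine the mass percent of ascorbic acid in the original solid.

89.77 %

n(I2) per titration = 0.03538 × 0.1687 = 5.969 × 10^-3 mol
n(C6H8O6) in each aliquot = 5.969 × 10^-3 mol (1:1 ratio)
n(C6H8O6) in the whole flask = 5.969 × 10^-3 × 250.0/50.00 = 0.02984 mol
mass of C6H8O6 = 0.02984 × 176.12 = 5.256 g
% C6H8O6 = 5.256 / 5.855 × 100 = 89.77 %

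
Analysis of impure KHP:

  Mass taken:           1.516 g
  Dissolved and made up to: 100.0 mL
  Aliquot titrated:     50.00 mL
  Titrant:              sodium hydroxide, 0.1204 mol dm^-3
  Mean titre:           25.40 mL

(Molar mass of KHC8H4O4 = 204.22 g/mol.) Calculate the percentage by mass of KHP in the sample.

KHC8H4O4 + NaOH → KNaC8H4O4 + H2O
n(NaOH) per titration = 0.02540 × 0.1204 = 3.058 × 10^-3 mol
n(KHC8H4O4) in each aliquot = 3.058 × 10^-3 mol (1:1 ratio)
n(KHC8H4O4) in the whole flask = 3.058 × 10^-3 × 100.0/50.00 = 6.116 × 10^-3 mol
mass of KHC8H4O4 = 6.116 × 10^-3 × 204.22 = 1.249 g
% KHC8H4O4 = 1.249 / 1.516 × 100 = 82.39 %

82.39 %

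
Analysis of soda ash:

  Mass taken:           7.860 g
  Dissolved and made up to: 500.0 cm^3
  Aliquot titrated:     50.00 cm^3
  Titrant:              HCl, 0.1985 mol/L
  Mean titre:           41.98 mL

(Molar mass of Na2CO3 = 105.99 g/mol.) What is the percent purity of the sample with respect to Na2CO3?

56.18 %

Na2CO3 + 2 HCl → 2 NaCl + H2O + CO2
n(HCl) per titration = 0.04198 × 0.1985 = 8.333 × 10^-3 mol
From the 1:2 ratio, n(Na2CO3) in each aliquot = 1/2 × 8.333 × 10^-3 = 4.167 × 10^-3 mol
n(Na2CO3) in the whole flask = 4.167 × 10^-3 × 500.0/50.00 = 0.04167 mol
mass of Na2CO3 = 0.04167 × 105.99 = 4.416 g
% Na2CO3 = 4.416 / 7.860 × 100 = 56.18 %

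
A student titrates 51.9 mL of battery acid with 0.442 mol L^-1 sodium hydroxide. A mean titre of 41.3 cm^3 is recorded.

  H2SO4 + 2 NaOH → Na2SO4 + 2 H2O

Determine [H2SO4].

n(NaOH) = 0.0413 L × 0.442 mol/L = 0.0183 mol
From the 1:2 mole ratio, n(H2SO4) = 1/2 × 0.0183 = 9.13 × 10^-3 mol
[H2SO4] = 9.13 × 10^-3 mol / 0.0519 L = 0.176 mol/L

0.176 mol/L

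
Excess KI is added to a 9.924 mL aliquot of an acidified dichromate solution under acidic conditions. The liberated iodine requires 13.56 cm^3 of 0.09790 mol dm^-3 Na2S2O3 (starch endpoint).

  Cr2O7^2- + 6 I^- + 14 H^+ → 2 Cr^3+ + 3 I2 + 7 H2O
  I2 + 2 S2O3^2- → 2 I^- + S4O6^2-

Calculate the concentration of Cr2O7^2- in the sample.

0.02229 mol/L

n(S2O3^2-) = 0.01356 × 0.09790 = 1.328 × 10^-3 mol
n(I2) = n(S2O3^2-)/2 = 6.638 × 10^-4 mol
From the 1:3 ratio, n(Cr2O7^2-) in the aliquot = 1/3 × 6.638 × 10^-4 = 2.213 × 10^-4 mol
[Cr2O7^2-] = 2.213 × 10^-4 / 0.009924 = 0.02229 mol/L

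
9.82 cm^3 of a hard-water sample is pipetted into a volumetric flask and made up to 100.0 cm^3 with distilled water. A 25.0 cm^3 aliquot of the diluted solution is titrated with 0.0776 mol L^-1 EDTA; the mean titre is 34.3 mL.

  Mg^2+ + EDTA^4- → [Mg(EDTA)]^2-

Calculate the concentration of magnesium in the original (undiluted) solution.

n(EDTA) = 0.0343 × 0.0776 = 2.66 × 10^-3 mol
n(Mg2+) in the aliquot = 2.66 × 10^-3 mol (1:1 ratio)
[Mg2+]_dilute = 2.66 × 10^-3 / 0.0250 = 0.106 mol/L
Dilution factor = 100.0 / 9.82 = 10.18
[Mg2+]_stock = 0.106 × 10.18 = 1.08 mol/L

1.08 mol/L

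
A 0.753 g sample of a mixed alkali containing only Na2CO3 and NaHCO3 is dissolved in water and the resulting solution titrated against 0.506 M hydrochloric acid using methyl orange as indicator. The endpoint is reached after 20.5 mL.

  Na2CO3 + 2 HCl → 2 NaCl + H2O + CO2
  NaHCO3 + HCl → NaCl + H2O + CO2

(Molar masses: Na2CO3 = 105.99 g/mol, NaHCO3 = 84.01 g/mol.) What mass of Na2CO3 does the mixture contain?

n(HCl) = 0.0205 × 0.506 = 0.0104 mol
Let x = n(Na2CO3), y = n(NaHCO3).
Titrant: 2x + 1y = 0.0104;  mass: 105.99x + 84.01y = 0.753
Solving, x = 1.91 × 10^-3 mol, y = 6.55 × 10^-3 mol
mass of Na2CO3 = 1.91 × 10^-3 × 105.99 = 0.202 g

0.202 g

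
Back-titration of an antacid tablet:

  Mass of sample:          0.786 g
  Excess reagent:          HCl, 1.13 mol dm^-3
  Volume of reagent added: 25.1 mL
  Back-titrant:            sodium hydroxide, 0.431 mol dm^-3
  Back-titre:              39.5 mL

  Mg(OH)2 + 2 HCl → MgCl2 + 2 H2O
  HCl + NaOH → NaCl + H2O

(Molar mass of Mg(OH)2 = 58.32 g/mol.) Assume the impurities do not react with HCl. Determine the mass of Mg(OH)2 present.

n(HCl) added = 0.0251 × 1.13 = 0.0284 mol
n(NaOH) used in back-titration = 0.0395 × 0.431 = 0.0170 mol
n(HCl) left over = 0.0170 mol (1:1 ratio)
n(HCl) consumed by analyte = 0.0284 − 0.0170 = 0.0113 mol
From the 1:2 ratio, n(Mg(OH)2) = 1/2 × 0.0113 = 5.67 × 10^-3 mol
mass of Mg(OH)2 = 5.67 × 10^-3 × 58.32 = 0.331 g

0.331 g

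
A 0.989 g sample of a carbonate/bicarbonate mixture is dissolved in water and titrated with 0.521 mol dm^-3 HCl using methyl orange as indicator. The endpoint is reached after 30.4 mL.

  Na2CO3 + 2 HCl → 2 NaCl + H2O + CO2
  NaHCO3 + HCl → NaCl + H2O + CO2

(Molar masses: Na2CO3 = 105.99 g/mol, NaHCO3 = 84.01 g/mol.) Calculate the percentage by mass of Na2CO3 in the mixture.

n(HCl) = 0.0304 × 0.521 = 0.0158 mol
Let x = n(Na2CO3), y = n(NaHCO3).
Titrant: 2x + 1y = 0.0158;  mass: 105.99x + 84.01y = 0.989
Solving, x = 5.51 × 10^-3 mol, y = 4.82 × 10^-3 mol
mass of Na2CO3 = 5.51 × 10^-3 × 105.99 = 0.584 g
% Na2CO3 = 0.584 / 0.989 × 100 = 59.0 %

59.0 %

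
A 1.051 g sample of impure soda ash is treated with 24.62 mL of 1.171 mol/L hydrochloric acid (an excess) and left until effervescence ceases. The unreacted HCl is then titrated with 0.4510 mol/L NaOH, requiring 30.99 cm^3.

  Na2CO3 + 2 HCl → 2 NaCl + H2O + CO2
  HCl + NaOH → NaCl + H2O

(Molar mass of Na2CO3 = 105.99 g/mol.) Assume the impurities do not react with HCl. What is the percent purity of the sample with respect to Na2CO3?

n(HCl) added = 0.02462 × 1.171 = 0.02883 mol
n(NaOH) used in back-titration = 0.03099 × 0.4510 = 0.01398 mol
n(HCl) left over = 0.01398 mol (1:1 ratio)
n(HCl) consumed by analyte = 0.02883 − 0.01398 = 0.01485 mol
From the 1:2 ratio, n(Na2CO3) = 1/2 × 0.01485 = 7.427 × 10^-3 mol
mass of Na2CO3 = 7.427 × 10^-3 × 105.99 = 0.7872 g
% Na2CO3 = 0.7872 / 1.051 × 100 = 74.90 %

74.90 %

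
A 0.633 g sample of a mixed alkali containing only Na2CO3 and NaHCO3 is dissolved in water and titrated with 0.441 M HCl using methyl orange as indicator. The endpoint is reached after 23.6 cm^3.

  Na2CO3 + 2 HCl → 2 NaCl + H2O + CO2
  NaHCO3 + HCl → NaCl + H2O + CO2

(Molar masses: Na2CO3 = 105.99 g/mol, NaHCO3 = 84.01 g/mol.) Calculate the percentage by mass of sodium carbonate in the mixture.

n(HCl) = 0.0236 × 0.441 = 0.0104 mol
Let x = n(Na2CO3), y = n(NaHCO3).
Titrant: 2x + 1y = 0.0104;  mass: 105.99x + 84.01y = 0.633
Solving, x = 3.89 × 10^-3 mol, y = 2.63 × 10^-3 mol
mass of Na2CO3 = 3.89 × 10^-3 × 105.99 = 0.412 g
% Na2CO3 = 0.412 / 0.633 × 100 = 65.1 %

65.1 %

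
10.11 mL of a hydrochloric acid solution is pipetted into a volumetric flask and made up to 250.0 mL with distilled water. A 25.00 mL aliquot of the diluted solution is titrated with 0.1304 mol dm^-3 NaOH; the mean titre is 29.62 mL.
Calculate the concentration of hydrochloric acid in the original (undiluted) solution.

HCl + NaOH → NaCl + H2O
n(NaOH) = 0.02962 × 0.1304 = 3.862 × 10^-3 mol
n(HCl) in the aliquot = 3.862 × 10^-3 mol (1:1 ratio)
[HCl]_dilute = 3.862 × 10^-3 / 0.02500 = 0.1545 mol/L
Dilution factor = 250.0 / 10.11 = 24.73
[HCl]_stock = 0.1545 × 24.73 = 3.820 mol/L

3.820 mol/L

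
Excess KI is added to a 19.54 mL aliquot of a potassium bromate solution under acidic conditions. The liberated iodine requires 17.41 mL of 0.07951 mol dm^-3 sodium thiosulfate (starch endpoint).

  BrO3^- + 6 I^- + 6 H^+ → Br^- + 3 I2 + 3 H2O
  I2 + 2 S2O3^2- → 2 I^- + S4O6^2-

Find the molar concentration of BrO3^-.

n(S2O3^2-) = 0.01741 × 0.07951 = 1.384 × 10^-3 mol
n(I2) = n(S2O3^2-)/2 = 6.921 × 10^-4 mol
From the 1:3 ratio, n(BrO3^-) in the aliquot = 1/3 × 6.921 × 10^-4 = 2.307 × 10^-4 mol
[BrO3^-] = 2.307 × 10^-4 / 0.01954 = 0.01181 mol/L

0.01181 mol/L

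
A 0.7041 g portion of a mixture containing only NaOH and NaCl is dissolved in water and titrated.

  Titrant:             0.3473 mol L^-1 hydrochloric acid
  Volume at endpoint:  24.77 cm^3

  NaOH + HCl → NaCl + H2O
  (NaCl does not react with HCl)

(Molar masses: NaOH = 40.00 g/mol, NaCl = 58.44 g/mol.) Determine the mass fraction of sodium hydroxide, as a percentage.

n(HCl) = 0.02477 × 0.3473 = 8.603 × 10^-3 mol
Let x = n(NaOH), y = n(NaCl).
Titrant: 1x = 8.603 × 10^-3;  mass: 40.00x + 58.44y = 0.7041
Solving, x = 8.603 × 10^-3 mol, y = 6.160 × 10^-3 mol
mass of NaOH = 8.603 × 10^-3 × 40.00 = 0.3441 g
% NaOH = 0.3441 / 0.7041 × 100 = 48.87 %

48.87 %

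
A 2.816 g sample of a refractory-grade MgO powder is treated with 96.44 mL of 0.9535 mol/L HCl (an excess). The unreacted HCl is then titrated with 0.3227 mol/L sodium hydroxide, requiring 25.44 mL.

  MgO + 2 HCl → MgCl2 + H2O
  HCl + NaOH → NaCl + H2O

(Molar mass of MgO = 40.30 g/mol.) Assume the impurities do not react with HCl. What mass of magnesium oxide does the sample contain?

n(HCl) added = 0.09644 × 0.9535 = 0.09196 mol
n(NaOH) used in back-titration = 0.02544 × 0.3227 = 8.209 × 10^-3 mol
n(HCl) left over = 8.209 × 10^-3 mol (1:1 ratio)
n(HCl) consumed by analyte = 0.09196 − 8.209 × 10^-3 = 0.08375 mol
From the 1:2 ratio, n(MgO) = 1/2 × 0.08375 = 0.04187 mol
mass of MgO = 0.04187 × 40.30 = 1.687 g

1.687 g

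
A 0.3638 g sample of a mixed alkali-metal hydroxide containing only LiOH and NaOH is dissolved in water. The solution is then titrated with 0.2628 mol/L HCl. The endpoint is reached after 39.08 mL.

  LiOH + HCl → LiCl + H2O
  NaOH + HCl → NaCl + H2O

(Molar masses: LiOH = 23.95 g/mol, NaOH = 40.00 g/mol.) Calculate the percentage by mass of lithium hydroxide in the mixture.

n(HCl) = 0.03908 × 0.2628 = 0.01027 mol
Let x = n(LiOH), y = n(NaOH).
Titrant: 1x + 1y = 0.01027;  mass: 23.95x + 40.00y = 0.3638
Solving, x = 2.929 × 10^-3 mol, y = 7.341 × 10^-3 mol
mass of LiOH = 2.929 × 10^-3 × 23.95 = 0.07015 g
% LiOH = 0.07015 / 0.3638 × 100 = 19.28 %

19.28 %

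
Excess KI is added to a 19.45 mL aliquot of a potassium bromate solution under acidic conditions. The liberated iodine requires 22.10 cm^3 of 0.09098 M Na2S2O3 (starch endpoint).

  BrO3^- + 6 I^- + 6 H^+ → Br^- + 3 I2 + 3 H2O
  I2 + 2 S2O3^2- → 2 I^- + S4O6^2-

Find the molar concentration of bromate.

0.01723 M

n(S2O3^2-) = 0.02210 × 0.09098 = 2.011 × 10^-3 mol
n(I2) = n(S2O3^2-)/2 = 1.005 × 10^-3 mol
From the 1:3 ratio, n(BrO3^-) in the aliquot = 1/3 × 1.005 × 10^-3 = 3.351 × 10^-4 mol
[BrO3^-] = 3.351 × 10^-4 / 0.01945 = 0.01723 mol/L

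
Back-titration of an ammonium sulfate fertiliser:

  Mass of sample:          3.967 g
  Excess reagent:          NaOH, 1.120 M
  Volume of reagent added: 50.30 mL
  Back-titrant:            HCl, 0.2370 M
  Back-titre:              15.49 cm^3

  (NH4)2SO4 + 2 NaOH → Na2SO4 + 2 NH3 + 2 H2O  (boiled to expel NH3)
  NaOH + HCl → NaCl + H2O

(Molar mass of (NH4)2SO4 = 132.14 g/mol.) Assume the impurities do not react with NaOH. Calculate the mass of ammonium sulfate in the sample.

n(NaOH) added = 0.05030 × 1.120 = 0.05634 mol
n(HCl) used in back-titration = 0.01549 × 0.2370 = 3.671 × 10^-3 mol
n(NaOH) left over = 3.671 × 10^-3 mol (1:1 ratio)
n(NaOH) consumed by analyte = 0.05634 − 3.671 × 10^-3 = 0.05266 mol
From the 1:2 ratio, n((NH4)2SO4) = 1/2 × 0.05266 = 0.02633 mol
mass of (NH4)2SO4 = 0.02633 × 132.14 = 3.480 g

3.480 g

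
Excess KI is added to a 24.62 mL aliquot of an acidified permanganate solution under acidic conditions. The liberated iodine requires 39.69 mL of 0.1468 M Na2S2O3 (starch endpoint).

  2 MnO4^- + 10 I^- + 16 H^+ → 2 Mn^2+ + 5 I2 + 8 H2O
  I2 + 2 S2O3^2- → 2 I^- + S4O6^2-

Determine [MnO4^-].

n(S2O3^2-) = 0.03969 × 0.1468 = 5.826 × 10^-3 mol
n(I2) = n(S2O3^2-)/2 = 2.913 × 10^-3 mol
From the 2:5 ratio, n(MnO4^-) in the aliquot = 2/5 × 2.913 × 10^-3 = 1.165 × 10^-3 mol
[MnO4^-] = 1.165 × 10^-3 / 0.02462 = 0.04733 mol/L

0.04733 M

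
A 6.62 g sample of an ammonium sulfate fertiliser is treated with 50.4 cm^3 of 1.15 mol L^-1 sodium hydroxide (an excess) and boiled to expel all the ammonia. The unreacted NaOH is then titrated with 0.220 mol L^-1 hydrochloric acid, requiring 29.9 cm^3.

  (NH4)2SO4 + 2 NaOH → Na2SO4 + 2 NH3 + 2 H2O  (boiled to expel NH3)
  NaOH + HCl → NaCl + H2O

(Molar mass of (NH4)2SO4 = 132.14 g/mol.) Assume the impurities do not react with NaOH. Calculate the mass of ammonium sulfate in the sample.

3.39 g

n(NaOH) added = 0.0504 × 1.15 = 0.0580 mol
n(HCl) used in back-titration = 0.0299 × 0.220 = 6.58 × 10^-3 mol
n(NaOH) left over = 6.58 × 10^-3 mol (1:1 ratio)
n(NaOH) consumed by analyte = 0.0580 − 6.58 × 10^-3 = 0.0514 mol
From the 1:2 ratio, n((NH4)2SO4) = 1/2 × 0.0514 = 0.0257 mol
mass of (NH4)2SO4 = 0.0257 × 132.14 = 3.39 g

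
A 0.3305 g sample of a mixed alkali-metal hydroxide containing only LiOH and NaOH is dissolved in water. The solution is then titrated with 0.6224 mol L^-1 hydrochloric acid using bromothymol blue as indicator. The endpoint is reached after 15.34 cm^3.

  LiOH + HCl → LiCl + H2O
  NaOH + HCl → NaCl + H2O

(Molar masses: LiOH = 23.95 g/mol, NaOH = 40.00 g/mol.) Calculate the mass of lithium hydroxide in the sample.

0.07671 g

n(HCl) = 0.01534 × 0.6224 = 9.548 × 10^-3 mol
Let x = n(LiOH), y = n(NaOH).
Titrant: 1x + 1y = 9.548 × 10^-3;  mass: 23.95x + 40.00y = 0.3305
Solving, x = 3.203 × 10^-3 mol, y = 6.345 × 10^-3 mol
mass of LiOH = 3.203 × 10^-3 × 23.95 = 0.07671 g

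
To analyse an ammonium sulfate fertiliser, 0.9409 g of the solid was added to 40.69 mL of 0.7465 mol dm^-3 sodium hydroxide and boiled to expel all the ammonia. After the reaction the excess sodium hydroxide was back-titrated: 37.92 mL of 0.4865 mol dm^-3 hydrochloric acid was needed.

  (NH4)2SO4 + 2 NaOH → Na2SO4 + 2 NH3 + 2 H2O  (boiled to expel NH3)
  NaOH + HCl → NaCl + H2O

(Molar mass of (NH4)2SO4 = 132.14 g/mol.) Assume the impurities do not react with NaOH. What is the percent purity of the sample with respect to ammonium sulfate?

n(NaOH) added = 0.04069 × 0.7465 = 0.03038 mol
n(HCl) used in back-titration = 0.03792 × 0.4865 = 0.01845 mol
n(NaOH) left over = 0.01845 mol (1:1 ratio)
n(NaOH) consumed by analyte = 0.03038 − 0.01845 = 0.01193 mol
From the 1:2 ratio, n((NH4)2SO4) = 1/2 × 0.01193 = 5.964 × 10^-3 mol
mass of (NH4)2SO4 = 5.964 × 10^-3 × 132.14 = 0.7880 g
% (NH4)2SO4 = 0.7880 / 0.9409 × 100 = 83.75 %

83.75 %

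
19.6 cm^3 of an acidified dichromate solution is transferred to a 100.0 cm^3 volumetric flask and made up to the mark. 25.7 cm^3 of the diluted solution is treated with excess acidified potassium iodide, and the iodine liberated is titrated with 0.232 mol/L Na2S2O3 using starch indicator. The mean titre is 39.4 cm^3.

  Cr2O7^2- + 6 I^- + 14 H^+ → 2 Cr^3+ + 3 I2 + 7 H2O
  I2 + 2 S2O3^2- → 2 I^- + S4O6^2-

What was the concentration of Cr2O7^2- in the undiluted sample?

n(S2O3^2-) = 0.0394 × 0.232 = 9.14 × 10^-3 mol
n(I2) = n(S2O3^2-)/2 = 4.57 × 10^-3 mol
From the 1:3 ratio, n(Cr2O7^2-) in the aliquot = 1/3 × 4.57 × 10^-3 = 1.52 × 10^-3 mol
[Cr2O7^2-]_dilute = 1.52 × 10^-3 / 0.0257 = 0.0593 mol/L
[Cr2O7^2-]_original = 0.0593 × 100.0/19.6 = 0.302 mol/L

0.302 mol/L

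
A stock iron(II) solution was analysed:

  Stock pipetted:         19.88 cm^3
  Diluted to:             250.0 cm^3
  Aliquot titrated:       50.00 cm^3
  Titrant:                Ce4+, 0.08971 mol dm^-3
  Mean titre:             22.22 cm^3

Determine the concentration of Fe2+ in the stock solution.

Ce^4+ + Fe^2+ → Ce^3+ + Fe^3+
n(Ce4+) = 0.02222 × 0.08971 = 1.993 × 10^-3 mol
n(Fe2+) in the aliquot = 1.993 × 10^-3 mol (1:1 ratio)
[Fe2+]_dilute = 1.993 × 10^-3 / 0.05000 = 0.03987 mol/L
Dilution factor = 250.0 / 19.88 = 12.58
[Fe2+]_stock = 0.03987 × 12.58 = 0.5013 mol/L

0.5013 mol/L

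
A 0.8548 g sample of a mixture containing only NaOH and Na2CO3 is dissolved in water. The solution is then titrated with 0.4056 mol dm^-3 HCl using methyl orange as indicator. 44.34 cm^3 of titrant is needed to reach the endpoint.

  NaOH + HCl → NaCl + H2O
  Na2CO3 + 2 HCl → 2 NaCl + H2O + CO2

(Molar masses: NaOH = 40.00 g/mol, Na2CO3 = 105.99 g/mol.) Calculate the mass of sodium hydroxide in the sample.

0.3025 g

n(HCl) = 0.04434 × 0.4056 = 0.01798 mol
Let x = n(NaOH), y = n(Na2CO3).
Titrant: 1x + 2y = 0.01798;  mass: 40.00x + 105.99y = 0.8548
Solving, x = 7.563 × 10^-3 mol, y = 5.211 × 10^-3 mol
mass of NaOH = 7.563 × 10^-3 × 40.00 = 0.3025 g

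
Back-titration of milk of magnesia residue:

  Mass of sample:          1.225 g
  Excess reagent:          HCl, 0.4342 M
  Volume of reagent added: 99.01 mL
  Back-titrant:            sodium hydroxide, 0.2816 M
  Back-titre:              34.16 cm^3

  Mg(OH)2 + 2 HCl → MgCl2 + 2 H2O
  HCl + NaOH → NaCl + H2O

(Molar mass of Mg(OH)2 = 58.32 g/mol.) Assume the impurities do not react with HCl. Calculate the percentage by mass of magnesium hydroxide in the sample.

n(HCl) added = 0.09901 × 0.4342 = 0.04299 mol
n(NaOH) used in back-titration = 0.03416 × 0.2816 = 9.619 × 10^-3 mol
n(HCl) left over = 9.619 × 10^-3 mol (1:1 ratio)
n(HCl) consumed by analyte = 0.04299 − 9.619 × 10^-3 = 0.03337 mol
From the 1:2 ratio, n(Mg(OH)2) = 1/2 × 0.03337 = 0.01669 mol
mass of Mg(OH)2 = 0.01669 × 58.32 = 0.9731 g
% Mg(OH)2 = 0.9731 / 1.225 × 100 = 79.44 %

79.44 %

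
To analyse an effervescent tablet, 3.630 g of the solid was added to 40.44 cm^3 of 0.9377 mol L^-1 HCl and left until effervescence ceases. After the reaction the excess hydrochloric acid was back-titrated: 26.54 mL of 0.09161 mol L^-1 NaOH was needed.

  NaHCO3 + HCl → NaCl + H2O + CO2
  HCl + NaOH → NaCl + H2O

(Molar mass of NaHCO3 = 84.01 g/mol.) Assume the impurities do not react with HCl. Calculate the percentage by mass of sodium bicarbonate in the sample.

82.13 %

n(HCl) added = 0.04044 × 0.9377 = 0.03792 mol
n(NaOH) used in back-titration = 0.02654 × 0.09161 = 2.431 × 10^-3 mol
n(HCl) left over = 2.431 × 10^-3 mol (1:1 ratio)
n(HCl) consumed by analyte = 0.03792 − 2.431 × 10^-3 = 0.03549 mol
n(NaHCO3) = 0.03549 mol (1:1 ratio)
mass of NaHCO3 = 0.03549 × 84.01 = 2.981 g
% NaHCO3 = 2.981 / 3.630 × 100 = 82.13 %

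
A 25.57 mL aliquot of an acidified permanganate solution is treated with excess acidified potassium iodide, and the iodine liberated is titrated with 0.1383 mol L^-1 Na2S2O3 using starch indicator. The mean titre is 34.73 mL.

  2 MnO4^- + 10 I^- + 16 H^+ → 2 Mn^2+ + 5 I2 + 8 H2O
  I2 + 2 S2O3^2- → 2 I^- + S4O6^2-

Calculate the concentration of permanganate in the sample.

0.03757 mol/L

n(S2O3^2-) = 0.03473 × 0.1383 = 4.803 × 10^-3 mol
n(I2) = n(S2O3^2-)/2 = 2.402 × 10^-3 mol
From the 2:5 ratio, n(MnO4^-) in the aliquot = 2/5 × 2.402 × 10^-3 = 9.606 × 10^-4 mol
[MnO4^-] = 9.606 × 10^-4 / 0.02557 = 0.03757 mol/L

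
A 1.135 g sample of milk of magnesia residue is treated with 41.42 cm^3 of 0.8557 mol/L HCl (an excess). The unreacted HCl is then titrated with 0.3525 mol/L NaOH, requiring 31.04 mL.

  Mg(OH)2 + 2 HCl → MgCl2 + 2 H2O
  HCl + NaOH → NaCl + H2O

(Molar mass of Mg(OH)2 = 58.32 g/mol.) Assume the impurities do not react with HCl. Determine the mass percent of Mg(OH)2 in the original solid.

n(HCl) added = 0.04142 × 0.8557 = 0.03544 mol
n(NaOH) used in back-titration = 0.03104 × 0.3525 = 0.01094 mol
n(HCl) left over = 0.01094 mol (1:1 ratio)
n(HCl) consumed by analyte = 0.03544 − 0.01094 = 0.02450 mol
From the 1:2 ratio, n(Mg(OH)2) = 1/2 × 0.02450 = 0.01225 mol
mass of Mg(OH)2 = 0.01225 × 58.32 = 0.7145 g
% Mg(OH)2 = 0.7145 / 1.135 × 100 = 62.95 %

62.95 %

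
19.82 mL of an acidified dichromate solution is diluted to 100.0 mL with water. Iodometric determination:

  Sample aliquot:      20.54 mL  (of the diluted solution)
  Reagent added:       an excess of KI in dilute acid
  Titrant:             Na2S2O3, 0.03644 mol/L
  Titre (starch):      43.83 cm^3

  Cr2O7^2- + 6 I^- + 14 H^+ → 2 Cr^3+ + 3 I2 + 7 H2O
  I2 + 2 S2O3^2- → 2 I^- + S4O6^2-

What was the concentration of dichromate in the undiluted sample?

0.06539 mol/L

n(S2O3^2-) = 0.04383 × 0.03644 = 1.597 × 10^-3 mol
n(I2) = n(S2O3^2-)/2 = 7.986 × 10^-4 mol
From the 1:3 ratio, n(Cr2O7^2-) in the aliquot = 1/3 × 7.986 × 10^-4 = 2.662 × 10^-4 mol
[Cr2O7^2-]_dilute = 2.662 × 10^-4 / 0.02054 = 0.01296 mol/L
[Cr2O7^2-]_original = 0.01296 × 100.0/19.82 = 0.06539 mol/L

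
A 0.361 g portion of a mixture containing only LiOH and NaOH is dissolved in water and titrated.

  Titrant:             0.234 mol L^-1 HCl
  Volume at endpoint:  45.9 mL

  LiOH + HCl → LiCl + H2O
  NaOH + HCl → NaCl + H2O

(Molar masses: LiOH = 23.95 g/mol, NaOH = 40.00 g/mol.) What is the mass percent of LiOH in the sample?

n(HCl) = 0.0459 × 0.234 = 0.0107 mol
Let x = n(LiOH), y = n(NaOH).
Titrant: 1x + 1y = 0.0107;  mass: 23.95x + 40.00y = 0.361
Solving, x = 4.28 × 10^-3 mol, y = 6.46 × 10^-3 mol
mass of LiOH = 4.28 × 10^-3 × 23.95 = 0.102 g
% LiOH = 0.102 / 0.361 × 100 = 28.4 %

28.4 %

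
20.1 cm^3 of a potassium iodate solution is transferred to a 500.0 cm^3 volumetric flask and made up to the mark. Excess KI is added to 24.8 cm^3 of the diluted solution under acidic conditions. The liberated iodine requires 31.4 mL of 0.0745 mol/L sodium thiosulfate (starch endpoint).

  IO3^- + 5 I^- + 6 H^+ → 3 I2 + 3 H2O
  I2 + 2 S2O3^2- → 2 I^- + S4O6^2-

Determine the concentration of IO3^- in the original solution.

n(S2O3^2-) = 0.0314 × 0.0745 = 2.34 × 10^-3 mol
n(I2) = n(S2O3^2-)/2 = 1.17 × 10^-3 mol
From the 1:3 ratio, n(IO3^-) in the aliquot = 1/3 × 1.17 × 10^-3 = 3.90 × 10^-4 mol
[IO3^-]_dilute = 3.90 × 10^-4 / 0.0248 = 0.0157 mol/L
[IO3^-]_original = 0.0157 × 500.0/20.1 = 0.391 mol/L

0.391 mol/L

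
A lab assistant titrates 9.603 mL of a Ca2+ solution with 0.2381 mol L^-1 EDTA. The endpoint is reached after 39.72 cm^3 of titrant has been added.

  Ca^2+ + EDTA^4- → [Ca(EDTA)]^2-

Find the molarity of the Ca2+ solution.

n(EDTA) = 0.03972 L × 0.2381 mol/L = 9.457 × 10^-3 mol
n(Ca2+) = 9.457 × 10^-3 mol (1:1 mole ratio)
[Ca2+] = 9.457 × 10^-3 mol / 0.009603 L = 0.9848 mol/L

0.9848 mol/L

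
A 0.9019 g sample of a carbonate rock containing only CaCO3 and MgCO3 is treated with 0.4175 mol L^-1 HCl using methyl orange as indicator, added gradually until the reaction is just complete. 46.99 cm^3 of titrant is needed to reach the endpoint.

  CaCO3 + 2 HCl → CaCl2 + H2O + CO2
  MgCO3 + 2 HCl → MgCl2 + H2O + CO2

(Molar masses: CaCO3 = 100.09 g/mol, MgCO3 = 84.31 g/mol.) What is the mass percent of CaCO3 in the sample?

52.67 %

n(HCl) = 0.04699 × 0.4175 = 0.01962 mol
Let x = n(CaCO3), y = n(MgCO3).
Titrant: 2x + 2y = 0.01962;  mass: 100.09x + 84.31y = 0.9019
Solving, x = 4.746 × 10^-3 mol, y = 5.063 × 10^-3 mol
mass of CaCO3 = 4.746 × 10^-3 × 100.09 = 0.4750 g
% CaCO3 = 0.4750 / 0.9019 × 100 = 52.67 %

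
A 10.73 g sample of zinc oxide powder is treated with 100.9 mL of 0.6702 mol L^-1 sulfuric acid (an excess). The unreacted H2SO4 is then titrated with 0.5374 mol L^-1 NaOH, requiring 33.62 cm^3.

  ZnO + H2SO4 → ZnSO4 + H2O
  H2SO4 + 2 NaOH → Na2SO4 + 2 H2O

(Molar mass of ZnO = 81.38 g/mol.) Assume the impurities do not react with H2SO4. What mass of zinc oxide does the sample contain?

n(H2SO4) added = 0.1009 × 0.6702 = 0.06762 mol
n(NaOH) used in back-titration = 0.03362 × 0.5374 = 0.01807 mol
From the 1:2 ratio, n(H2SO4) left over = 1/2 × 0.01807 = 9.034 × 10^-3 mol
n(H2SO4) consumed by analyte = 0.06762 − 9.034 × 10^-3 = 0.05859 mol
n(ZnO) = 0.05859 mol (1:1 ratio)
mass of ZnO = 0.05859 × 81.38 = 4.768 g

4.768 g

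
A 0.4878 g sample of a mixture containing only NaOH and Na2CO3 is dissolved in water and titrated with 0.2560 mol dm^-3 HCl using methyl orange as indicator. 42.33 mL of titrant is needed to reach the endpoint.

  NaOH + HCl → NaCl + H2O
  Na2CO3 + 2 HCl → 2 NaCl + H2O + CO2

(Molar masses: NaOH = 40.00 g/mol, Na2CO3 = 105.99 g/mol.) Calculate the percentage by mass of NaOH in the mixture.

n(HCl) = 0.04233 × 0.2560 = 0.01084 mol
Let x = n(NaOH), y = n(Na2CO3).
Titrant: 1x + 2y = 0.01084;  mass: 40.00x + 105.99y = 0.4878
Solving, x = 6.655 × 10^-3 mol, y = 2.091 × 10^-3 mol
mass of NaOH = 6.655 × 10^-3 × 40.00 = 0.2662 g
% NaOH = 0.2662 / 0.4878 × 100 = 54.57 %

54.57 %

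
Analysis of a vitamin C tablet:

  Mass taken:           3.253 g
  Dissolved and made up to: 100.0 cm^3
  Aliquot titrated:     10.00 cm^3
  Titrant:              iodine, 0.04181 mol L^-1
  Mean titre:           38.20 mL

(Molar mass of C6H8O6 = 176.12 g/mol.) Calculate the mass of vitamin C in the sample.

2.813 g

C6H8O6 + I2 → C6H6O6 + 2 HI
n(I2) per titration = 0.03820 × 0.04181 = 1.597 × 10^-3 mol
n(C6H8O6) in each aliquot = 1.597 × 10^-3 mol (1:1 ratio)
n(C6H8O6) in the whole flask = 1.597 × 10^-3 × 100.0/10.00 = 0.01597 mol
mass of C6H8O6 = 0.01597 × 176.12 = 2.813 g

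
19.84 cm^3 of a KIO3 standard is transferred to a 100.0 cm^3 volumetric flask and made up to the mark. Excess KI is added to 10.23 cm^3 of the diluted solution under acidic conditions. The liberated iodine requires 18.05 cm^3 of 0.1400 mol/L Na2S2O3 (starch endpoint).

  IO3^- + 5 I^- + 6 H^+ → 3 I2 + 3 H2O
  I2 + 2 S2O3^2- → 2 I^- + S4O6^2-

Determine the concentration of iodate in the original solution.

n(S2O3^2-) = 0.01805 × 0.1400 = 2.527 × 10^-3 mol
n(I2) = n(S2O3^2-)/2 = 1.264 × 10^-3 mol
From the 1:3 ratio, n(IO3^-) in the aliquot = 1/3 × 1.264 × 10^-3 = 4.212 × 10^-4 mol
[IO3^-]_dilute = 4.212 × 10^-4 / 0.01023 = 0.04117 mol/L
[IO3^-]_original = 0.04117 × 100.0/19.84 = 0.2075 mol/L

0.2075 mol/L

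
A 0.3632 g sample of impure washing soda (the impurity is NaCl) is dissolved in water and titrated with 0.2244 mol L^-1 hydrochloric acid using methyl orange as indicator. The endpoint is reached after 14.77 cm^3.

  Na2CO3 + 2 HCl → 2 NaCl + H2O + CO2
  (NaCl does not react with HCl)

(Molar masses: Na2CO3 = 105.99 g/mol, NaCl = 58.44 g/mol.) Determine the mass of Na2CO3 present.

n(HCl) = 0.01477 × 0.2244 = 3.314 × 10^-3 mol
Let x = n(Na2CO3), y = n(NaCl).
Titrant: 2x = 3.314 × 10^-3;  mass: 105.99x + 58.44y = 0.3632
Solving, x = 1.657 × 10^-3 mol, y = 3.209 × 10^-3 mol
mass of Na2CO3 = 1.657 × 10^-3 × 105.99 = 0.1756 g

0.1756 g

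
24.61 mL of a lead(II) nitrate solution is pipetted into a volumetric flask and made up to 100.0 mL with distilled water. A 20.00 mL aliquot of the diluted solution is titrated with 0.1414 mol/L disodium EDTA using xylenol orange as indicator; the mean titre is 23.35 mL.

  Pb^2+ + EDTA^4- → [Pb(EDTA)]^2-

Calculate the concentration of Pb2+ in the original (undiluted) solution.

n(EDTA) = 0.02335 × 0.1414 = 3.302 × 10^-3 mol
n(Pb2+) in the aliquot = 3.302 × 10^-3 mol (1:1 ratio)
[Pb2+]_dilute = 3.302 × 10^-3 / 0.02000 = 0.1651 mol/L
Dilution factor = 100.0 / 24.61 = 4.063
[Pb2+]_stock = 0.1651 × 4.063 = 0.6708 mol/L

0.6708 mol/L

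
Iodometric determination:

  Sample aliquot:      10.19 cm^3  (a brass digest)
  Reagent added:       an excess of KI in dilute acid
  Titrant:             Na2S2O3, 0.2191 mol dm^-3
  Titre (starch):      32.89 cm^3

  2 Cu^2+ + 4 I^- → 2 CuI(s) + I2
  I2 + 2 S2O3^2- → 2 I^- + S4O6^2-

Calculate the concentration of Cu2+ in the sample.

n(S2O3^2-) = 0.03289 × 0.2191 = 7.206 × 10^-3 mol
n(I2) = n(S2O3^2-)/2 = 3.603 × 10^-3 mol
From the 2:1 ratio, n(Cu2+) in the aliquot = 2/1 × 3.603 × 10^-3 = 7.206 × 10^-3 mol
[Cu2+] = 7.206 × 10^-3 / 0.01019 = 0.7072 mol/L

0.7072 mol/L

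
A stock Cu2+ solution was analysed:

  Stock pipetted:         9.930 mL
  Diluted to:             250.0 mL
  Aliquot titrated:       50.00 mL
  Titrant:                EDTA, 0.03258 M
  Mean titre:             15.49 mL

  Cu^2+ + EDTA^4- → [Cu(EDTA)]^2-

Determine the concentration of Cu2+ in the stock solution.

n(EDTA) = 0.01549 × 0.03258 = 5.047 × 10^-4 mol
n(Cu2+) in the aliquot = 5.047 × 10^-4 mol (1:1 ratio)
[Cu2+]_dilute = 5.047 × 10^-4 / 0.05000 = 0.01009 mol/L
Dilution factor = 250.0 / 9.930 = 25.18
[Cu2+]_stock = 0.01009 × 25.18 = 0.2541 mol/L

0.2541 M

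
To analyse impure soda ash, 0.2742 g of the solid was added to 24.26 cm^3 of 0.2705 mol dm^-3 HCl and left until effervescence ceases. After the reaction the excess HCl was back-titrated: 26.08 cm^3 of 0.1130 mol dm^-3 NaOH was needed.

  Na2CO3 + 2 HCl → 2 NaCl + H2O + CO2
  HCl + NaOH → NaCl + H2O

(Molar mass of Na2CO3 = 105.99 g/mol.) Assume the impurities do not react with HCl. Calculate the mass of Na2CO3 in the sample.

0.1916 g

n(HCl) added = 0.02426 × 0.2705 = 6.562 × 10^-3 mol
n(NaOH) used in back-titration = 0.02608 × 0.1130 = 2.947 × 10^-3 mol
n(HCl) left over = 2.947 × 10^-3 mol (1:1 ratio)
n(HCl) consumed by analyte = 6.562 × 10^-3 − 2.947 × 10^-3 = 3.615 × 10^-3 mol
From the 1:2 ratio, n(Na2CO3) = 1/2 × 3.615 × 10^-3 = 1.808 × 10^-3 mol
mass of Na2CO3 = 1.808 × 10^-3 × 105.99 = 0.1916 g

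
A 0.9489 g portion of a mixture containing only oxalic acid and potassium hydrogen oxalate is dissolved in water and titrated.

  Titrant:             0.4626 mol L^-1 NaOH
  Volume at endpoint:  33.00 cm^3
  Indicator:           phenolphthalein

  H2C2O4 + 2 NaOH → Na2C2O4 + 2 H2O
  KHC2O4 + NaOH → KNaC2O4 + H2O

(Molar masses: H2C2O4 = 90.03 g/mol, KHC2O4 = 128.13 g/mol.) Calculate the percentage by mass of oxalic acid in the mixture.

n(NaOH) = 0.03300 × 0.4626 = 0.01527 mol
Let x = n(H2C2O4), y = n(KHC2O4).
Titrant: 2x + 1y = 0.01527;  mass: 90.03x + 128.13y = 0.9489
Solving, x = 6.059 × 10^-3 mol, y = 3.149 × 10^-3 mol
mass of H2C2O4 = 6.059 × 10^-3 × 90.03 = 0.5454 g
% H2C2O4 = 0.5454 / 0.9489 × 100 = 57.48 %

57.48 %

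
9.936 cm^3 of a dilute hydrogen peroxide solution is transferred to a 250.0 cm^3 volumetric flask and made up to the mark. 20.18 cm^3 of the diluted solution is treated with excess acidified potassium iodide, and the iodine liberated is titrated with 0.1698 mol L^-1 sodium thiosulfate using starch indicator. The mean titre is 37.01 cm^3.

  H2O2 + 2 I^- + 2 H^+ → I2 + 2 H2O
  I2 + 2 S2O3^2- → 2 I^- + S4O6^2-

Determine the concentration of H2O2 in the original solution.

n(S2O3^2-) = 0.03701 × 0.1698 = 6.284 × 10^-3 mol
n(I2) = n(S2O3^2-)/2 = 3.142 × 10^-3 mol
n(H2O2) in the aliquot = 3.142 × 10^-3 mol (1:1 ratio)
[H2O2]_dilute = 3.142 × 10^-3 / 0.02018 = 0.1557 mol/L
[H2O2]_original = 0.1557 × 250.0/9.936 = 3.918 mol/L

3.918 mol/L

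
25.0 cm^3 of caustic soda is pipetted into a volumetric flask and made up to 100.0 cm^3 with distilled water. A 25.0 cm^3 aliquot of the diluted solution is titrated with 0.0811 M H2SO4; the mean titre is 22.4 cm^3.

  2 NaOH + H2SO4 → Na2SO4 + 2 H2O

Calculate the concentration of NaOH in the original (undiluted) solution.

0.581 M

n(H2SO4) = 0.0224 × 0.0811 = 1.82 × 10^-3 mol
From the 2:1 ratio, n(NaOH) in the aliquot = 2/1 × 1.82 × 10^-3 = 3.63 × 10^-3 mol
[NaOH]_dilute = 3.63 × 10^-3 / 0.0250 = 0.145 mol/L
Dilution factor = 100.0 / 25.0 = 4.000
[NaOH]_stock = 0.145 × 4.000 = 0.581 mol/L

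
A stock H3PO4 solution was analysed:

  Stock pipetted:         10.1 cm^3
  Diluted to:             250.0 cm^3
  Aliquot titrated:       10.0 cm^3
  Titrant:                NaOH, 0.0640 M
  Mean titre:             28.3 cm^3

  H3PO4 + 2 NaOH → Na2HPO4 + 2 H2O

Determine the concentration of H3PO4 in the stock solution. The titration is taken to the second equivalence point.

n(NaOH) = 0.0283 × 0.0640 = 1.81 × 10^-3 mol
From the 1:2 ratio, n(H3PO4) in the aliquot = 1/2 × 1.81 × 10^-3 = 9.06 × 10^-4 mol
[H3PO4]_dilute = 9.06 × 10^-4 / 0.0100 = 0.0906 mol/L
Dilution factor = 250.0 / 10.1 = 24.75
[H3PO4]_stock = 0.0906 × 24.75 = 2.24 mol/L

2.24 M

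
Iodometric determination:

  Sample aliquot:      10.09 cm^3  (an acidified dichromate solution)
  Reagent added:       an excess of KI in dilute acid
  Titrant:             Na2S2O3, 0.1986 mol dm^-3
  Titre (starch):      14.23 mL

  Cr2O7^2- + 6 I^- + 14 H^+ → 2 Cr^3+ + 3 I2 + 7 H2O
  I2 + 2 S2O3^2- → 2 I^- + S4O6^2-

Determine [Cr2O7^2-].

n(S2O3^2-) = 0.01423 × 0.1986 = 2.826 × 10^-3 mol
n(I2) = n(S2O3^2-)/2 = 1.413 × 10^-3 mol
From the 1:3 ratio, n(Cr2O7^2-) in the aliquot = 1/3 × 1.413 × 10^-3 = 4.710 × 10^-4 mol
[Cr2O7^2-] = 4.710 × 10^-4 / 0.01009 = 0.04668 mol/L

0.04668 mol/L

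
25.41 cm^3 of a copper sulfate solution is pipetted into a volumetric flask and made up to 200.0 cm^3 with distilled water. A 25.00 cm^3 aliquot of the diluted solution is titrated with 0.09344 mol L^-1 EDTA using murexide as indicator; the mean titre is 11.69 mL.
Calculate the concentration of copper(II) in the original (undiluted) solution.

Cu^2+ + EDTA^4- → [Cu(EDTA)]^2-
n(EDTA) = 0.01169 × 0.09344 = 1.092 × 10^-3 mol
n(Cu2+) in the aliquot = 1.092 × 10^-3 mol (1:1 ratio)
[Cu2+]_dilute = 1.092 × 10^-3 / 0.02500 = 0.04369 mol/L
Dilution factor = 200.0 / 25.41 = 7.871
[Cu2+]_stock = 0.04369 × 7.871 = 0.3439 mol/L

0.3439 mol/L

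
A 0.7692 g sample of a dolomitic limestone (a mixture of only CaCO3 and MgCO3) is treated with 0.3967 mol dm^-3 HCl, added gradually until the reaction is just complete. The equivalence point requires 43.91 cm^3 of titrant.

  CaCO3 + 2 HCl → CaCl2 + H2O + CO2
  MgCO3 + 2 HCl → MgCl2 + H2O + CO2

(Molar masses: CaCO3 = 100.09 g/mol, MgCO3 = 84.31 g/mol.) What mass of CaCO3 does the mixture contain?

n(HCl) = 0.04391 × 0.3967 = 0.01742 mol
Let x = n(CaCO3), y = n(MgCO3).
Titrant: 2x + 2y = 0.01742;  mass: 100.09x + 84.31y = 0.7692
Solving, x = 2.212 × 10^-3 mol, y = 6.498 × 10^-3 mol
mass of CaCO3 = 2.212 × 10^-3 × 100.09 = 0.2214 g

0.2214 g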